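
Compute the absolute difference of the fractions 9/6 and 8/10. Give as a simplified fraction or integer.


Simplify: 9/6 = 3/2 and 8/10 = 4/5
Find common denominator: LCD = 10
Convert: 15/10 and 8/10
Difference = |15 - 8|/10 = 7/10
Simplified = 7/10

7/10


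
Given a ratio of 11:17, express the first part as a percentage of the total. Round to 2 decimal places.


Total parts = 11 + 17 = 28
First part fraction = 11/28
Percentage = (11/28) * 100
= 0.392857 * 100
= 39.29%

39.29


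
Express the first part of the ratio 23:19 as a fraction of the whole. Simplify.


Total parts = 23 + 19 = 42
First part fraction = 23/42
Simplify: 23/42 = 23/42

23/42


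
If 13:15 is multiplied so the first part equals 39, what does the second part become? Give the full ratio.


Original ratio: 13:15
First term target: 39
Scale factor = 39 / 13 = 3
Multiply second term: 15 * 3 = 45
Equivalent ratio = 39:45

39:45


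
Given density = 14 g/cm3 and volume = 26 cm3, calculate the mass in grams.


Using mass = density * volume
Density = 14 g/cm3
Volume = 26 cm3
Mass = 14 * 26
= 364 g

364


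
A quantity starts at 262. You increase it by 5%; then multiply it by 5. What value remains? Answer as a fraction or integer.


Start with 262.
Step 1: Increase by 5%: 262 * 105/100 = 2751/10
Step 2: Multiply by 5: 2751/10 * 5 = 2751/2
Final result = 2751/2

2751/2


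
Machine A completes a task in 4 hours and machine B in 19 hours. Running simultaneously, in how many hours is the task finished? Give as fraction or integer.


Rate of A = 1/4 job per hour
Rate of B = 1/19 job per hour
Combined rate = 1/4 + 1/19
Find common denominator: (19 + 4)/(4*19) = 23/76
Combined rate = 23/76 job per hour
Time together = 1 / (23/76) = 76/23 hours

76/23


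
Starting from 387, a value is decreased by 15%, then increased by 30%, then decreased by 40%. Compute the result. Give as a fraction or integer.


Start: 387
Step 1: decrease by 15% => multiply by 85/100
  387 * 85/100 = 6579/20
Step 2: increase by 30% => multiply by 130/100
  6579/20 * 130/100 = 85527/200
Step 3: decrease by 40% => multiply by 60/100
  85527/200 * 60/100 = 256581/1000
Final value = 256581/1000

256581/1000


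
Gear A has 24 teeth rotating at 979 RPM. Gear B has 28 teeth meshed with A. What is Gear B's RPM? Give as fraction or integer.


Gear ratio: teeth_A * RPM_A = teeth_B * RPM_B
24 * 979 = 28 * RPM_B
23496 = 28 * RPM_B
RPM_B = 23496 / 28
RPM_B = 5874/7

5874/7


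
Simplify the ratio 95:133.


Find GCD(95, 133)
GCD = 19
Divide both by 19: 95/19 = 5, 133/19 = 7
Simplified ratio = 5:7

5:7


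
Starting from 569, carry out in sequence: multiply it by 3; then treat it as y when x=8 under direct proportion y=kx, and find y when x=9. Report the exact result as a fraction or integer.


Start with 569.
Step 1: Multiply by 3: 569 * 3 = 1707
Step 2: Direct prop: k = (1707)/8; new y = k*9 = 1707*9/8 = 15363/8
Final result = 15363/8

15363/8


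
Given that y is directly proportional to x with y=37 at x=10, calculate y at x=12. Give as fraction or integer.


Direct proportion: y = kx
Find k: k = 37/10 = 37/10
Compute y at x=12: y = 37/10 * 12
y = 222/5

222/5


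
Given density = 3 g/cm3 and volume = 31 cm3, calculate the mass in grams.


Using mass = density * volume
Density = 3 g/cm3
Volume = 31 cm3
Mass = 3 * 31
= 93 g

93


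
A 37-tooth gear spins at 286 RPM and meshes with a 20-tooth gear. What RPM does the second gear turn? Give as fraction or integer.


Gear ratio: teeth_A * RPM_A = teeth_B * RPM_B
37 * 286 = 20 * RPM_B
10582 = 20 * RPM_B
RPM_B = 10582 / 20
RPM_B = 5291/10

5291/10


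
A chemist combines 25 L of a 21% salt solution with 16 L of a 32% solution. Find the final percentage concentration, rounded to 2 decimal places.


Solute in mixture 1 = 21% of 25 L = 25*21/100 = 21/4 L
Solute in mixture 2 = 32% of 16 L = 16*32/100 = 128/25 L
Total solute = 21/4 + 128/25 = 1037/100 L
Total volume = 25 + 16 = 41 L
Final concentration = 1037/100/41 * 100 = 25.29%

25.29


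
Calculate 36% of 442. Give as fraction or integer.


Compute 36% of 442
Convert percentage: 36% = 36/100
Multiply: 442 * 36/100
= 15912/100
= 3978/25

3978/25


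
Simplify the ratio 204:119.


Find GCD(204, 119)
GCD = 17
Divide both by 17: 204/17 = 12, 119/17 = 7
Simplified ratio = 12:7

12:7


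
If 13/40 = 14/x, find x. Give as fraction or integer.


Setting up: 13/40 = 14/x
Cross multiply: 13 * x = 40 * 14
13x = 560
x = 560/13
x = 560/13

560/13


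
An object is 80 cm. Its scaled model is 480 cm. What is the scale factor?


Original length = 80 cm
Scaled length = 480 cm
Scale factor = 480 / 80
= 6

6


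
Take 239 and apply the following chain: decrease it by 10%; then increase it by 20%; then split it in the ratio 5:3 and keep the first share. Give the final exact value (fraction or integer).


Start with 239.
Step 1: Decrease by 10%: 239 * 90/100 = 2151/10
Step 2: Increase by 20%: 2151/10 * 120/100 = 6453/25
Step 3: Split 5:3, first share = 6453/25 * 5/8 = 6453/40
Final result = 6453/40

6453/40


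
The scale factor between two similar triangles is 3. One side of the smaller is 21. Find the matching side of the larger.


Similar triangles have proportional sides
Scale factor = 3
Smaller side = 21
Corresponding larger side = 21 * 3
= 63

63


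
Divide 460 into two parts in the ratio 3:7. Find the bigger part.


Total parts = 3 + 7 = 10
Value per part = 460 / 10 = 46
First share = 3 * 46 = 138
Second share = 7 * 46 = 322
Larger share = 322

322


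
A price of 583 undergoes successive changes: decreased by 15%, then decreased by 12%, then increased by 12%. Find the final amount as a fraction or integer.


Start: 583
Step 1: decrease by 15% => multiply by 85/100
  583 * 85/100 = 9911/20
Step 2: decrease by 12% => multiply by 88/100
  9911/20 * 88/100 = 109021/250
Step 3: increase by 12% => multiply by 112/100
  109021/250 * 112/100 = 1526294/3125
Final value = 1526294/3125

1526294/3125


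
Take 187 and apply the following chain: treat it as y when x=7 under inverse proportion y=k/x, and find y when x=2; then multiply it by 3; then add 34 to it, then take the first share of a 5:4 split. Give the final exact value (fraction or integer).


Start with 187.
Step 1: Inverse prop: k = (187)*7; new y = k/2 = 187*7/2 = 1309/2
Step 2: Multiply by 3: 1309/2 * 3 = 3927/2
Step 3: Add 34: 3927/2+34=3995/2; split 5:4 first = 3995/2*5/9 = 19975/18
Final result = 19975/18

19975/18


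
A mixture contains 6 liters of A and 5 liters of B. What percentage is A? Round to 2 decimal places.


Volume of A = 6 L
Volume of B = 5 L
Total volume = 6 + 5 = 11 L
Percentage of A = (6/11) * 100
= 54.55%

54.55


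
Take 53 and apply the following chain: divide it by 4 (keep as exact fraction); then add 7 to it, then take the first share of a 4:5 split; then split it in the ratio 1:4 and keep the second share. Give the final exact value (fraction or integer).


Start with 53.
Step 1: Divide by 4: 53 / 4 = 53/4
Step 2: Add 7: 53/4+7=81/4; split 4:5 first = 81/4*4/9 = 9
Step 3: Split 1:4, second share = 9 * 4/5 = 36/5
Final result = 36/5

36/5


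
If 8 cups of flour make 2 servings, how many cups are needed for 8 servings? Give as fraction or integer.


Original: 8 cups for 2 servings
Target servings = 8
Scaling factor = 8/2
New amount = 8 * 8/2
= 64/2
= 32 cups

32


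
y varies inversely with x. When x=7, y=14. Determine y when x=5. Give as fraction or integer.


Inverse proportion: y = k/x
Find k: k = 7 * 14 = 98
Compute y at x=5: y = 98/5
y = 98/5

98/5


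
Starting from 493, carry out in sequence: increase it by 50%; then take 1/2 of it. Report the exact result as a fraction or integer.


Start with 493.
Step 1: Increase by 50%: 493 * 150/100 = 1479/2
Step 2: Take 1/2: 1479/2 * 1/2 = 1479/4
Final result = 1479/4

1479/4


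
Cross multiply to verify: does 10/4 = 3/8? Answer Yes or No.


Cross multiply to check 10/4 = 3/8
Left cross product: 10 * 8 = 80
Right cross product: 4 * 3 = 12
80 != 12
Not equal, so proportions differ => No

No


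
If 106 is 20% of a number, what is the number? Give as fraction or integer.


Given: 106 is 20% of the whole
Set up: 106 = 20/100 * whole
whole = 106 * 100 / 20
whole = 10600 / 20
whole = 530

530


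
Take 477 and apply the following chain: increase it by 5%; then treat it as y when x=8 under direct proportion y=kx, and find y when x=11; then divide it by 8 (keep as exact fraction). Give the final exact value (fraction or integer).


Start with 477.
Step 1: Increase by 5%: 477 * 105/100 = 10017/20
Step 2: Direct prop: k = (10017/20)/8; new y = k*11 = 10017/20*11/8 = 110187/160
Step 3: Divide by 8: 110187/160 / 8 = 110187/1280
Final result = 110187/1280

110187/1280


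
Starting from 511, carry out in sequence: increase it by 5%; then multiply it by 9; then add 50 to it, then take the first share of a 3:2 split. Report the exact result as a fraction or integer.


Start with 511.
Step 1: Increase by 5%: 511 * 105/100 = 10731/20
Step 2: Multiply by 9: 10731/20 * 9 = 96579/20
Step 3: Add 50: 96579/20+50=97579/20; split 3:2 first = 97579/20*3/5 = 292737/100
Final result = 292737/100

292737/100


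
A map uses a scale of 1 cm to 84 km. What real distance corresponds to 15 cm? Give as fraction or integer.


Map scale: 1 cm = 84 km
Measured distance on map = 15 cm
Set up proportion: 15 * 84 / 1
= 1260 / 1
= 1260 km

1260


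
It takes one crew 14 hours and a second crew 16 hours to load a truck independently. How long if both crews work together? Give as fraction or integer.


Rate of A = 1/14 job per hour
Rate of B = 1/16 job per hour
Combined rate = 1/14 + 1/16
Find common denominator: (16 + 14)/(14*16) = 30/224
Combined rate = 15/112 job per hour
Time together = 1 / (15/112) = 112/15 hours

112/15


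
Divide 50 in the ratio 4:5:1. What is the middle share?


Ratio = 4:5:1
Total parts = 4 + 5 + 1 = 10
Value per part = 50 / 10 = 5
First share = 4 * 5 = 20
Middle share = 5 * 5 = 25
Third share = 1 * 5 = 5

25


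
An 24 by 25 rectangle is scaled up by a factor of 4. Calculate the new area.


Original dimensions: 24 x 25
Enlargement factor = 4
New width = 24 * 4 = 96
New height = 25 * 4 = 100
New area = 96 * 100 = 9600

9600


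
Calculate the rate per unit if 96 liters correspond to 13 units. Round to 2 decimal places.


Total liters = 96
Number of units = 13
Unit rate = 96 / 13
= 7.38 liters per unit

7.38


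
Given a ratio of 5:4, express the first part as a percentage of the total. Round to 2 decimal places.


Total parts = 5 + 4 = 9
First part fraction = 5/9
Percentage = (5/9) * 100
= 0.555556 * 100
= 55.56%

55.56


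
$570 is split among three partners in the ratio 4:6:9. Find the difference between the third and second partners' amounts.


Total parts = 4 + 6 + 9 = 19
Value per part = 570 / 19 = 30
Shares: 4*30=120, 6*30=180, 9*30=270
Third share = 270, second share = 180
Difference = |270 - 180| = 90

90


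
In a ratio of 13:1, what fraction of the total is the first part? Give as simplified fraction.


Total parts = 13 + 1 = 14
First part fraction = 13/14
Simplify: 13/14 = 13/14

13/14


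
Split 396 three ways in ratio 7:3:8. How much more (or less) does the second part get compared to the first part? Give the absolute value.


Total parts = 7 + 3 + 8 = 18
Value per part = 396 / 18 = 22
Shares: 7*22=154, 3*22=66, 8*22=176
Second share = 66, first share = 154
Difference = |66 - 154| = 88

88


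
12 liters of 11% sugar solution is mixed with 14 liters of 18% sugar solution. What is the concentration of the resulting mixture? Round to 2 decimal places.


Solute in mixture 1 = 11% of 12 L = 12*11/100 = 33/25 L
Solute in mixture 2 = 18% of 14 L = 14*18/100 = 63/25 L
Total solute = 33/25 + 63/25 = 96/25 L
Total volume = 12 + 14 = 26 L
Final concentration = 96/25/26 * 100 = 14.77%

14.77


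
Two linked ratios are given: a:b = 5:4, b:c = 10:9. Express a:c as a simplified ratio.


Given a:b = 5:4 and b:c = 10:9
Make b consistent. Multiply first ratio by 10: a:b = 50:40
Multiply second ratio by 4: b:c = 40:36
Now b = 40 in both, so a:b:c = 50:40:36
Therefore a:c = 50:36
Simplify by GCD: a:c = 25:18

25:18


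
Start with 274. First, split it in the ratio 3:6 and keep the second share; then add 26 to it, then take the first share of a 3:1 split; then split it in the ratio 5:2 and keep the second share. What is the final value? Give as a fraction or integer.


Start with 274.
Step 1: Split 3:6, second share = 274 * 6/9 = 548/3
Step 2: Add 26: 548/3+26=626/3; split 3:1 first = 626/3*3/4 = 313/2
Step 3: Split 5:2, second share = 313/2 * 2/7 = 313/7
Final result = 313/7

313/7


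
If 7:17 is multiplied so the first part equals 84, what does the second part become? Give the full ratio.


Original ratio: 7:17
First term target: 84
Scale factor = 84 / 7 = 12
Multiply second term: 17 * 12 = 204
Equivalent ratio = 84:204

84:204


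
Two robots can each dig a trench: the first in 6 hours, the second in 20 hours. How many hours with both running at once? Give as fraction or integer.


Rate of A = 1/6 job per hour
Rate of B = 1/20 job per hour
Combined rate = 1/6 + 1/20
Find common denominator: (20 + 6)/(6*20) = 26/120
Combined rate = 13/60 job per hour
Time together = 1 / (13/60) = 60/13 hours

60/13


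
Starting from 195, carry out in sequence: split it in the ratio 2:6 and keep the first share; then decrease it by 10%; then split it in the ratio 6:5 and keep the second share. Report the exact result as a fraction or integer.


Start with 195.
Step 1: Split 2:6, first share = 195 * 2/8 = 195/4
Step 2: Decrease by 10%: 195/4 * 90/100 = 351/8
Step 3: Split 6:5, second share = 351/8 * 5/11 = 1755/88
Final result = 1755/88

1755/88


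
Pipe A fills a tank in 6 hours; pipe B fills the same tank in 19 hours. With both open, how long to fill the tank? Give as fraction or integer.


Rate of A = 1/6 job per hour
Rate of B = 1/19 job per hour
Combined rate = 1/6 + 1/19
Find common denominator: (19 + 6)/(6*19) = 25/114
Combined rate = 25/114 job per hour
Time together = 1 / (25/114) = 114/25 hours

114/25


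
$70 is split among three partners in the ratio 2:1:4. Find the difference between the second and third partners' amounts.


Total parts = 2 + 1 + 4 = 7
Value per part = 70 / 7 = 10
Shares: 2*10=20, 1*10=10, 4*10=40
Second share = 10, third share = 40
Difference = |10 - 40| = 30

30


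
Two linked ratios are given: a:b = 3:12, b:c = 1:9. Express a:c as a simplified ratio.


Given a:b = 3:12 and b:c = 1:9
Make b consistent. Multiply first ratio by 1: a:b = 3:12
Multiply second ratio by 12: b:c = 12:108
Now b = 12 in both, so a:b:c = 3:12:108
Therefore a:c = 3:108
Simplify by GCD: a:c = 1:36

1:36


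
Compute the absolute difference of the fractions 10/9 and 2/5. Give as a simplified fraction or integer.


Simplify: 10/9 = 10/9 and 2/5 = 2/5
Find common denominator: LCD = 45
Convert: 50/45 and 18/45
Difference = |50 - 18|/45 = 32/45
Simplified = 32/45

32/45


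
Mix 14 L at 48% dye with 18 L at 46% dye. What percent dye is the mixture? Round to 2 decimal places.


Solute in mixture 1 = 48% of 14 L = 14*48/100 = 168/25 L
Solute in mixture 2 = 46% of 18 L = 18*46/100 = 207/25 L
Total solute = 168/25 + 207/25 = 15 L
Total volume = 14 + 18 = 32 L
Final concentration = 15/32 * 100 = 46.88%

46.88


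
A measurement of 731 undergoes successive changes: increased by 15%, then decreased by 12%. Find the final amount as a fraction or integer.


Start: 731
Step 1: increase by 15% => multiply by 115/100
  731 * 115/100 = 16813/20
Step 2: decrease by 12% => multiply by 88/100
  16813/20 * 88/100 = 184943/250
Final value = 184943/250

184943/250


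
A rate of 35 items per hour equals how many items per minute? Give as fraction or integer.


Converting from per hour to per minute
Rate = 35 items per hour
Divide by 60: 35/60
= 7/12 items per minute

7/12


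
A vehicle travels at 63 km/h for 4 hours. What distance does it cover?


Using distance = speed * time
Speed = 63 km/h
Time = 4 hours
Distance = 63 * 4
= 252 km

252


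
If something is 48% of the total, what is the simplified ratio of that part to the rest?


Part = 48%, Remainder = 52%
Ratio = 48:52
GCD(48, 52) = 4
Simplify: 12:13 = 12:13

12:13


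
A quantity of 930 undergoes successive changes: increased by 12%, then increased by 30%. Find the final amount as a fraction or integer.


Start: 930
Step 1: increase by 12% => multiply by 112/100
  930 * 112/100 = 5208/5
Step 2: increase by 30% => multiply by 130/100
  5208/5 * 130/100 = 33852/25
Final value = 33852/25

33852/25


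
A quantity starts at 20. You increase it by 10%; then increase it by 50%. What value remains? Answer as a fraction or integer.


Start with 20.
Step 1: Increase by 10%: 20 * 110/100 = 22
Step 2: Increase by 50%: 22 * 150/100 = 33
Final result = 33

33


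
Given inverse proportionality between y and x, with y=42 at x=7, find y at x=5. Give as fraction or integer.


Inverse proportion: y = k/x
Find k: k = 7 * 42 = 294
Compute y at x=5: y = 294/5
y = 294/5

294/5


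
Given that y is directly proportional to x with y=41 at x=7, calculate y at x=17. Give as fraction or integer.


Direct proportion: y = kx
Find k: k = 41/7 = 41/7
Compute y at x=17: y = 41/7 * 17
y = 697/7

697/7


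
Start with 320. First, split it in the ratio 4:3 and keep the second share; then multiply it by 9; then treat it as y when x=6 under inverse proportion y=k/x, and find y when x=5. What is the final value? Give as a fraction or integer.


Start with 320.
Step 1: Split 4:3, second share = 320 * 3/7 = 960/7
Step 2: Multiply by 9: 960/7 * 9 = 8640/7
Step 3: Inverse prop: k = (8640/7)*6; new y = k/5 = 8640/7*6/5 = 10368/7
Final result = 10368/7

10368/7


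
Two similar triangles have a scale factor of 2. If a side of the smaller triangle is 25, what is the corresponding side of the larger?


Similar triangles have proportional sides
Scale factor = 2
Smaller side = 25
Corresponding larger side = 25 * 2
= 50

50


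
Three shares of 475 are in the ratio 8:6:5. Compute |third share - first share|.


Total parts = 8 + 6 + 5 = 19
Value per part = 475 / 19 = 25
Shares: 8*25=200, 6*25=150, 5*25=125
Third share = 125, first share = 200
Difference = |125 - 200| = 75

75


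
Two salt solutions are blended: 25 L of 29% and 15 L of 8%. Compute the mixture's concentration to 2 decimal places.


Solute in mixture 1 = 29% of 25 L = 25*29/100 = 29/4 L
Solute in mixture 2 = 8% of 15 L = 15*8/100 = 6/5 L
Total solute = 29/4 + 6/5 = 169/20 L
Total volume = 25 + 15 = 40 L
Final concentration = 169/20/40 * 100 = 21.13%

21.13


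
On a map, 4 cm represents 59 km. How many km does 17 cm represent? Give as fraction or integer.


Map scale: 4 cm = 59 km
Measured distance on map = 17 cm
Set up proportion: 17 * 59 / 4
= 1003 / 4
= 1003/4 km

1003/4


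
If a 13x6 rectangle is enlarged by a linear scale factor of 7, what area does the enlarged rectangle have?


Original dimensions: 13 x 6
Enlargement factor = 7
New width = 13 * 7 = 91
New height = 6 * 7 = 42
New area = 91 * 42 = 3822

3822


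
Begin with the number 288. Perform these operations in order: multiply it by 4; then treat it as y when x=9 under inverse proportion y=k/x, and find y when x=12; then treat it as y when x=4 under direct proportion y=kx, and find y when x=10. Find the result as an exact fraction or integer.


Start with 288.
Step 1: Multiply by 4: 288 * 4 = 1152
Step 2: Inverse prop: k = (1152)*9; new y = k/12 = 1152*9/12 = 864
Step 3: Direct prop: k = (864)/4; new y = k*10 = 864*10/4 = 2160
Final result = 2160

2160


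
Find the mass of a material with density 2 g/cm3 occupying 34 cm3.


Using mass = density * volume
Density = 2 g/cm3
Volume = 34 cm3
Mass = 2 * 34
= 68 g

68


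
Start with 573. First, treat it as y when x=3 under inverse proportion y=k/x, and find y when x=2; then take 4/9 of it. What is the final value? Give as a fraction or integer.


Start with 573.
Step 1: Inverse prop: k = (573)*3; new y = k/2 = 573*3/2 = 1719/2
Step 2: Take 4/9: 1719/2 * 4/9 = 382
Final result = 382

382


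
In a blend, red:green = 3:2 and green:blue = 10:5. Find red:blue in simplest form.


Given a:b = 3:2 and b:c = 10:5
Make b consistent. Multiply first ratio by 10: a:b = 30:20
Multiply second ratio by 2: b:c = 20:10
Now b = 20 in both, so a:b:c = 30:20:10
Therefore a:c = 30:10
Simplify by GCD: a:c = 3:1

3:1


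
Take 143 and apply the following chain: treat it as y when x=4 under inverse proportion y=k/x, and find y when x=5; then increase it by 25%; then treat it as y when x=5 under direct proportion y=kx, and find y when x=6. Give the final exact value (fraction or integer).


Start with 143.
Step 1: Inverse prop: k = (143)*4; new y = k/5 = 143*4/5 = 572/5
Step 2: Increase by 25%: 572/5 * 125/100 = 143
Step 3: Direct prop: k = (143)/5; new y = k*6 = 143*6/5 = 858/5
Final result = 858/5

858/5


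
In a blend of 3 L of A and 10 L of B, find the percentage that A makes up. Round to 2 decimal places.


Volume of A = 3 L
Volume of B = 10 L
Total volume = 3 + 10 = 13 L
Percentage of A = (3/13) * 100
= 23.08%

23.08


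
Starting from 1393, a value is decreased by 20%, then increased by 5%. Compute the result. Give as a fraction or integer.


Start: 1393
Step 1: decrease by 20% => multiply by 80/100
  1393 * 80/100 = 5572/5
Step 2: increase by 5% => multiply by 105/100
  5572/5 * 105/100 = 29253/25
Final value = 29253/25

29253/25


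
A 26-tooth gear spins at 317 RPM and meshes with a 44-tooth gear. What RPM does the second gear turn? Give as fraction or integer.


Gear ratio: teeth_A * RPM_A = teeth_B * RPM_B
26 * 317 = 44 * RPM_B
8242 = 44 * RPM_B
RPM_B = 8242 / 44
RPM_B = 4121/22

4121/22


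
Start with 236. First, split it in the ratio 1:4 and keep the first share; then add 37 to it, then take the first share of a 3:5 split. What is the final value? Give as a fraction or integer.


Start with 236.
Step 1: Split 1:4, first share = 236 * 1/5 = 236/5
Step 2: Add 37: 236/5+37=421/5; split 3:5 first = 421/5*3/8 = 1263/40
Final result = 1263/40

1263/40


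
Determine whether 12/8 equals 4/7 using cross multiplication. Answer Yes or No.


Cross multiply to check 12/8 = 4/7
Left cross product: 12 * 7 = 84
Right cross product: 8 * 4 = 32
84 != 32
Not equal, so proportions differ => No

No


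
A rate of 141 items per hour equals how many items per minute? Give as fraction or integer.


Converting from per hour to per minute
Rate = 141 items per hour
Divide by 60: 141/60
= 47/20 items per minute

47/20


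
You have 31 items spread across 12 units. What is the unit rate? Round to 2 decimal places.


Total items = 31
Number of units = 12
Unit rate = 31 / 12
= 2.58 items per unit

2.58


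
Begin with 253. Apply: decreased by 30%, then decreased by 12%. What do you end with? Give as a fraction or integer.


Start: 253
Step 1: decrease by 30% => multiply by 70/100
  253 * 70/100 = 1771/10
Step 2: decrease by 12% => multiply by 88/100
  1771/10 * 88/100 = 19481/125
Final value = 19481/125

19481/125


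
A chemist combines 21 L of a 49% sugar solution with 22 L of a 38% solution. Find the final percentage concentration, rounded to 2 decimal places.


Solute in mixture 1 = 49% of 21 L = 21*49/100 = 1029/100 L
Solute in mixture 2 = 38% of 22 L = 22*38/100 = 209/25 L
Total solute = 1029/100 + 209/25 = 373/20 L
Total volume = 21 + 22 = 43 L
Final concentration = 373/20/43 * 100 = 43.37%

43.37


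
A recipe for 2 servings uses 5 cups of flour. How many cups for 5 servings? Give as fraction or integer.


Original: 5 cups for 2 servings
Target servings = 5
Scaling factor = 5/2
New amount = 5 * 5/2
= 25/2
= 25/2 cups

25/2


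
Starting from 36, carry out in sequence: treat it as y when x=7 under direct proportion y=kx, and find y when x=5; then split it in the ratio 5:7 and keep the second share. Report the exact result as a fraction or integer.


Start with 36.
Step 1: Direct prop: k = (36)/7; new y = k*5 = 36*5/7 = 180/7
Step 2: Split 5:7, second share = 180/7 * 7/12 = 15
Final result = 15

15


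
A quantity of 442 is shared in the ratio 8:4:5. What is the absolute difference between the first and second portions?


Total parts = 8 + 4 + 5 = 17
Value per part = 442 / 17 = 26
Shares: 8*26=208, 4*26=104, 5*26=130
First share = 208, second share = 104
Difference = |208 - 104| = 104

104


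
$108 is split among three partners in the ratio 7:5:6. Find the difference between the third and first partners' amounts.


Total parts = 7 + 5 + 6 = 18
Value per part = 108 / 18 = 6
Shares: 7*6=42, 5*6=30, 6*6=36
Third share = 36, first share = 42
Difference = |36 - 42| = 6

6


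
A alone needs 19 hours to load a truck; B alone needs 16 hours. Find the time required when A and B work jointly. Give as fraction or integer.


Rate of A = 1/19 job per hour
Rate of B = 1/16 job per hour
Combined rate = 1/19 + 1/16
Find common denominator: (16 + 19)/(19*16) = 35/304
Combined rate = 35/304 job per hour
Time together = 1 / (35/304) = 304/35 hours

304/35


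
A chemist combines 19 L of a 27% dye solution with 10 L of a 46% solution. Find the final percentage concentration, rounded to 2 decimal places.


Solute in mixture 1 = 27% of 19 L = 19*27/100 = 513/100 L
Solute in mixture 2 = 46% of 10 L = 10*46/100 = 23/5 L
Total solute = 513/100 + 23/5 = 973/100 L
Total volume = 19 + 10 = 29 L
Final concentration = 973/100/29 * 100 = 33.55%

33.55


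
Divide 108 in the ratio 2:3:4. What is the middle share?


Ratio = 2:3:4
Total parts = 2 + 3 + 4 = 9
Value per part = 108 / 9 = 12
First share = 2 * 12 = 24
Middle share = 3 * 12 = 36
Third share = 4 * 12 = 48

36


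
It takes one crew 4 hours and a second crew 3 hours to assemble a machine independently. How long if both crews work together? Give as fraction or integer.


Rate of A = 1/4 job per hour
Rate of B = 1/3 job per hour
Combined rate = 1/4 + 1/3
Find common denominator: (3 + 4)/(4*3) = 7/12
Combined rate = 7/12 job per hour
Time together = 1 / (7/12) = 12/7 hours

12/7


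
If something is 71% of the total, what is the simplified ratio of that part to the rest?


Part = 71%, Remainder = 29%
Ratio = 71:29
GCD(71, 29) = 1
Simplify: 71:29 = 71:29

71:29


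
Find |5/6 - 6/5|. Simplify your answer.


Simplify: 5/6 = 5/6 and 6/5 = 6/5
Find common denominator: LCD = 30
Convert: 25/30 and 36/30
Difference = |25 - 36|/30 = 11/30
Simplified = 11/30

11/30


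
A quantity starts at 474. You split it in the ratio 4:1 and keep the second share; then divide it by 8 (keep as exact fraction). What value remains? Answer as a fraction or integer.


Start with 474.
Step 1: Split 4:1, second share = 474 * 1/5 = 474/5
Step 2: Divide by 8: 474/5 / 8 = 237/20
Final result = 237/20

237/20


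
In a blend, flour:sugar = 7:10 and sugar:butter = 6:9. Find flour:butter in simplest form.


Given a:b = 7:10 and b:c = 6:9
Make b consistent. Multiply first ratio by 6: a:b = 42:60
Multiply second ratio by 10: b:c = 60:90
Now b = 60 in both, so a:b:c = 42:60:90
Therefore a:c = 42:90
Simplify by GCD: a:c = 7:15

7:15


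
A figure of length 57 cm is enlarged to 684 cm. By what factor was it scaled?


Original length = 57 cm
Scaled length = 684 cm
Scale factor = 684 / 57
= 12

12


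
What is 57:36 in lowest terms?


Find GCD(57, 36)
GCD = 3
Divide both by 3: 57/3 = 19, 36/3 = 12
Simplified ratio = 19:12

19:12


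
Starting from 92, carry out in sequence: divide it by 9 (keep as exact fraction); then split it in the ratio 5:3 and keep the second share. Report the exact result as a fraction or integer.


Start with 92.
Step 1: Divide by 9: 92 / 9 = 92/9
Step 2: Split 5:3, second share = 92/9 * 3/8 = 23/6
Final result = 23/6

23/6


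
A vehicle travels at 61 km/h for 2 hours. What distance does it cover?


Using distance = speed * time
Speed = 61 km/h
Time = 2 hours
Distance = 61 * 2
= 122 km

122


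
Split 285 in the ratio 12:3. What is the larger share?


Total parts = 12 + 3 = 15
Value per part = 285 / 15 = 19
First share = 12 * 19 = 228
Second share = 3 * 19 = 57
Larger share = 228

228


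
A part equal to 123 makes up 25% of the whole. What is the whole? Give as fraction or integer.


Given: 123 is 25% of the whole
Set up: 123 = 25/100 * whole
whole = 123 * 100 / 25
whole = 12300 / 25
whole = 492

492


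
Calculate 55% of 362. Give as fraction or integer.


Compute 55% of 362
Convert percentage: 55% = 55/100
Multiply: 362 * 55/100
= 19910/100
= 1991/10

1991/10


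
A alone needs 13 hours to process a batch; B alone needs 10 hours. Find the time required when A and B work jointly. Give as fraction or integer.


Rate of A = 1/13 job per hour
Rate of B = 1/10 job per hour
Combined rate = 1/13 + 1/10
Find common denominator: (10 + 13)/(13*10) = 23/130
Combined rate = 23/130 job per hour
Time together = 1 / (23/130) = 130/23 hours

130/23


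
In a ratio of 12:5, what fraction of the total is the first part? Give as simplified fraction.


Total parts = 12 + 5 = 17
First part fraction = 12/17
Simplify: 12/17 = 12/17

12/17


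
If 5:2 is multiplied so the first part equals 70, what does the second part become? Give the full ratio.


Original ratio: 5:2
First term target: 70
Scale factor = 70 / 5 = 14
Multiply second term: 2 * 14 = 28
Equivalent ratio = 70:28

70:28


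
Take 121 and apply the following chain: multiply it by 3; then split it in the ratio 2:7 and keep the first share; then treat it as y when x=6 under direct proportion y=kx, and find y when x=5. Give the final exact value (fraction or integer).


Start with 121.
Step 1: Multiply by 3: 121 * 3 = 363
Step 2: Split 2:7, first share = 363 * 2/9 = 242/3
Step 3: Direct prop: k = (242/3)/6; new y = k*5 = 242/3*5/6 = 605/9
Final result = 605/9

605/9


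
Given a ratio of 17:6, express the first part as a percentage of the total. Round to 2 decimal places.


Total parts = 17 + 6 = 23
First part fraction = 17/23
Percentage = (17/23) * 100
= 0.73913 * 100
= 73.91%

73.91


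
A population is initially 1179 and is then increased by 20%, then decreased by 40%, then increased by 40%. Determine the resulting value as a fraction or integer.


Start: 1179
Step 1: increase by 20% => multiply by 120/100
  1179 * 120/100 = 7074/5
Step 2: decrease by 40% => multiply by 60/100
  7074/5 * 60/100 = 21222/25
Step 3: increase by 40% => multiply by 140/100
  21222/25 * 140/100 = 148554/125
Final value = 148554/125

148554/125


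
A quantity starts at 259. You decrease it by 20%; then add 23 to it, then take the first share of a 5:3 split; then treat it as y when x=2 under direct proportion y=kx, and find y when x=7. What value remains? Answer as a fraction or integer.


Start with 259.
Step 1: Decrease by 20%: 259 * 80/100 = 1036/5
Step 2: Add 23: 1036/5+23=1151/5; split 5:3 first = 1151/5*5/8 = 1151/8
Step 3: Direct prop: k = (1151/8)/2; new y = k*7 = 1151/8*7/2 = 8057/16
Final result = 8057/16

8057/16


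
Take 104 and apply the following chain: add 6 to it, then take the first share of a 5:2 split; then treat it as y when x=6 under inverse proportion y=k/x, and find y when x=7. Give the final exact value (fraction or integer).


Start with 104.
Step 1: Add 6: 104+6=110; split 5:2 first = 110*5/7 = 550/7
Step 2: Inverse prop: k = (550/7)*6; new y = k/7 = 550/7*6/7 = 3300/49
Final result = 3300/49

3300/49


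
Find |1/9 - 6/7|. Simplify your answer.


Simplify: 1/9 = 1/9 and 6/7 = 6/7
Find common denominator: LCD = 63
Convert: 7/63 and 54/63
Difference = |7 - 54|/63 = 47/63
Simplified = 47/63

47/63


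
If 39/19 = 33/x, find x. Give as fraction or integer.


Setting up: 39/19 = 33/x
Cross multiply: 39 * x = 19 * 33
39x = 627
x = 627/39
x = 209/13

209/13


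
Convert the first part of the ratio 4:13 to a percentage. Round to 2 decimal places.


Total parts = 4 + 13 = 17
First part fraction = 4/17
Percentage = (4/17) * 100
= 0.235294 * 100
= 23.53%

23.53


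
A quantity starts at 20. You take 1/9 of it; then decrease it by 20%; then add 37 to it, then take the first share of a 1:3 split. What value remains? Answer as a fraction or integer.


Start with 20.
Step 1: Take 1/9: 20 * 1/9 = 20/9
Step 2: Decrease by 20%: 20/9 * 80/100 = 16/9
Step 3: Add 37: 16/9+37=349/9; split 1:3 first = 349/9*1/4 = 349/36
Final result = 349/36

349/36


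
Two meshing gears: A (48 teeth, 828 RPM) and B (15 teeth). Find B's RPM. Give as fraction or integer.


Gear ratio: teeth_A * RPM_A = teeth_B * RPM_B
48 * 828 = 15 * RPM_B
39744 = 15 * RPM_B
RPM_B = 39744 / 15
RPM_B = 13248/5

13248/5


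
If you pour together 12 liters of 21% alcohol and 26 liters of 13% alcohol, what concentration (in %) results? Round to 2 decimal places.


Solute in mixture 1 = 21% of 12 L = 12*21/100 = 63/25 L
Solute in mixture 2 = 13% of 26 L = 26*13/100 = 169/50 L
Total solute = 63/25 + 169/50 = 59/10 L
Total volume = 12 + 26 = 38 L
Final concentration = 59/10/38 * 100 = 15.53%

15.53


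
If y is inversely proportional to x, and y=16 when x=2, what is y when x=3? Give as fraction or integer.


Inverse proportion: y = k/x
Find k: k = 2 * 16 = 32
Compute y at x=3: y = 32/3
y = 32/3

32/3


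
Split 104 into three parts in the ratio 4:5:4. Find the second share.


Ratio = 4:5:4
Total parts = 4 + 5 + 4 = 13
Value per part = 104 / 13 = 8
First share = 4 * 8 = 32
Middle share = 5 * 8 = 40
Third share = 4 * 8 = 32

40


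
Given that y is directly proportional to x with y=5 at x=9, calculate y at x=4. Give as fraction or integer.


Direct proportion: y = kx
Find k: k = 5/9 = 5/9
Compute y at x=4: y = 5/9 * 4
y = 20/9

20/9


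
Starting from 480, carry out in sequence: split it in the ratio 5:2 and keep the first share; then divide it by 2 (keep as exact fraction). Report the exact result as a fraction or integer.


Start with 480.
Step 1: Split 5:2, first share = 480 * 5/7 = 2400/7
Step 2: Divide by 2: 2400/7 / 2 = 1200/7
Final result = 1200/7

1200/7


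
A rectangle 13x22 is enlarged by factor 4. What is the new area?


Original dimensions: 13 x 22
Enlargement factor = 4
New width = 13 * 4 = 52
New height = 22 * 4 = 88
New area = 52 * 88 = 4576

4576


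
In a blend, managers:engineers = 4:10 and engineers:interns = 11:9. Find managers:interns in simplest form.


Given a:b = 4:10 and b:c = 11:9
Make b consistent. Multiply first ratio by 11: a:b = 44:110
Multiply second ratio by 10: b:c = 110:90
Now b = 110 in both, so a:b:c = 44:110:90
Therefore a:c = 44:90
Simplify by GCD: a:c = 22:45

22:45


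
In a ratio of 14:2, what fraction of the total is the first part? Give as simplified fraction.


Total parts = 14 + 2 = 16
First part fraction = 14/16
Simplify: 14/16 = 7/8

7/8


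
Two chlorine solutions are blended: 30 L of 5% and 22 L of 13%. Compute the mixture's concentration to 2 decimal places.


Solute in mixture 1 = 5% of 30 L = 30*5/100 = 3/2 L
Solute in mixture 2 = 13% of 22 L = 22*13/100 = 143/50 L
Total solute = 3/2 + 143/50 = 109/25 L
Total volume = 30 + 22 = 52 L
Final concentration = 109/25/52 * 100 = 8.38%

8.38


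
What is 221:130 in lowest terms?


Find GCD(221, 130)
GCD = 13
Divide both by 13: 221/13 = 17, 130/13 = 10
Simplified ratio = 17:10

17:10


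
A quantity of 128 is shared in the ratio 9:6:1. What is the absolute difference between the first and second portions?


Total parts = 9 + 6 + 1 = 16
Value per part = 128 / 16 = 8
Shares: 9*8=72, 6*8=48, 1*8=8
First share = 72, second share = 48
Difference = |72 - 48| = 24

24


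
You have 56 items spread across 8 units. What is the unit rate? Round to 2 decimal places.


Total items = 56
Number of units = 8
Unit rate = 56 / 8
= 7 items per unit

7


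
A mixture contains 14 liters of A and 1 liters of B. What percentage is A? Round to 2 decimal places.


Volume of A = 14 L
Volume of B = 1 L
Total volume = 14 + 1 = 15 L
Percentage of A = (14/15) * 100
= 93.33%

93.33


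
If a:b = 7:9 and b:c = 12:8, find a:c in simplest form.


Given a:b = 7:9 and b:c = 12:8
Make b consistent. Multiply first ratio by 12: a:b = 84:108
Multiply second ratio by 9: b:c = 108:72
Now b = 108 in both, so a:b:c = 84:108:72
Therefore a:c = 84:72
Simplify by GCD: a:c = 7:6

7:6


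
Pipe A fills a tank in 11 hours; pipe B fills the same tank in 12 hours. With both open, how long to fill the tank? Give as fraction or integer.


Rate of A = 1/11 job per hour
Rate of B = 1/12 job per hour
Combined rate = 1/11 + 1/12
Find common denominator: (12 + 11)/(11*12) = 23/132
Combined rate = 23/132 job per hour
Time together = 1 / (23/132) = 132/23 hours

132/23


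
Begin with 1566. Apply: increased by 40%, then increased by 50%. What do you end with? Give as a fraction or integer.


Start: 1566
Step 1: increase by 40% => multiply by 140/100
  1566 * 140/100 = 10962/5
Step 2: increase by 50% => multiply by 150/100
  10962/5 * 150/100 = 16443/5
Final value = 16443/5

16443/5


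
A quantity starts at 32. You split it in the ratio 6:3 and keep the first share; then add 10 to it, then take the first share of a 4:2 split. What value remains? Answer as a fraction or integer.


Start with 32.
Step 1: Split 6:3, first share = 32 * 6/9 = 64/3
Step 2: Add 10: 64/3+10=94/3; split 4:2 first = 94/3*4/6 = 188/9
Final result = 188/9

188/9


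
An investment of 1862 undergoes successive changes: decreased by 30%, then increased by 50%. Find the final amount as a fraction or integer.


Start: 1862
Step 1: decrease by 30% => multiply by 70/100
  1862 * 70/100 = 6517/5
Step 2: increase by 50% => multiply by 150/100
  6517/5 * 150/100 = 19551/10
Final value = 19551/10

19551/10


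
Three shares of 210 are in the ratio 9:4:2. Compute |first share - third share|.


Total parts = 9 + 4 + 2 = 15
Value per part = 210 / 15 = 14
Shares: 9*14=126, 4*14=56, 2*14=28
First share = 126, third share = 28
Difference = |126 - 28| = 98

98


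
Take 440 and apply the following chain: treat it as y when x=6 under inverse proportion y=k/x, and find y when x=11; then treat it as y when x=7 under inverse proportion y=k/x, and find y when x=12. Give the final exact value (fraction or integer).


Start with 440.
Step 1: Inverse prop: k = (440)*6; new y = k/11 = 440*6/11 = 240
Step 2: Inverse prop: k = (240)*7; new y = k/12 = 240*7/12 = 140
Final result = 140

140


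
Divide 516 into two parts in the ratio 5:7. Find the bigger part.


Total parts = 5 + 7 = 12
Value per part = 516 / 12 = 43
First share = 5 * 43 = 215
Second share = 7 * 43 = 301
Larger share = 301

301


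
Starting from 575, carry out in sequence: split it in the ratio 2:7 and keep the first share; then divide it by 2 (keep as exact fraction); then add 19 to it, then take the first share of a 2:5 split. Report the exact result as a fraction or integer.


Start with 575.
Step 1: Split 2:7, first share = 575 * 2/9 = 1150/9
Step 2: Divide by 2: 1150/9 / 2 = 575/9
Step 3: Add 19: 575/9+19=746/9; split 2:5 first = 746/9*2/7 = 1492/63
Final result = 1492/63

1492/63


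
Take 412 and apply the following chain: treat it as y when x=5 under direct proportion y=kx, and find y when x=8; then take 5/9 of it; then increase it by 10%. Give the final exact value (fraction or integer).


Start with 412.
Step 1: Direct prop: k = (412)/5; new y = k*8 = 412*8/5 = 3296/5
Step 2: Take 5/9: 3296/5 * 5/9 = 3296/9
Step 3: Increase by 10%: 3296/9 * 110/100 = 18128/45
Final result = 18128/45

18128/45


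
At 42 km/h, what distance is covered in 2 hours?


Using distance = speed * time
Speed = 42 km/h
Time = 2 hours
Distance = 42 * 2
= 84 km

84


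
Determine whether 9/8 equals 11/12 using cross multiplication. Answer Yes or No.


Cross multiply to check 9/8 = 11/12
Left cross product: 9 * 12 = 108
Right cross product: 8 * 11 = 88
108 != 88
Not equal, so proportions differ => No

No
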